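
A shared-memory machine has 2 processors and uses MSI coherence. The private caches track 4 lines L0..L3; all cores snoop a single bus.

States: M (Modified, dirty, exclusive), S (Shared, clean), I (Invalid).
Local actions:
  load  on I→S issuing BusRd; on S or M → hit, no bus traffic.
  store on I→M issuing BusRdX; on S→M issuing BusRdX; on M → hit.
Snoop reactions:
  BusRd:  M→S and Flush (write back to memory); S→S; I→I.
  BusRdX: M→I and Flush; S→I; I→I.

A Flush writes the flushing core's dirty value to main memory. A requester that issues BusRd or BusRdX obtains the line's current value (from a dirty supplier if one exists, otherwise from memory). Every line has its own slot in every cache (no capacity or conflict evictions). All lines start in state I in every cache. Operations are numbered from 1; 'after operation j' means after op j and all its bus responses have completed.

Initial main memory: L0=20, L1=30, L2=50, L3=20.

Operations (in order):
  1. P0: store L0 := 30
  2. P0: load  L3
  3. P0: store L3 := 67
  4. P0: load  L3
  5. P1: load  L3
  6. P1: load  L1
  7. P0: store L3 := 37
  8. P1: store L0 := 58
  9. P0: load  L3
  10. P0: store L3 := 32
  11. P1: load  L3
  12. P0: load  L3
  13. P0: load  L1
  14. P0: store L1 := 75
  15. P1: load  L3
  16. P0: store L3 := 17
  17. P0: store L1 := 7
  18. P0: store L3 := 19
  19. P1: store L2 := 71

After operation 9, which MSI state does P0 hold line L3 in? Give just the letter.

step 1: P0: store L0 := 30  ⟶  MI  (L0)  txn=BusRdX  M[L0]=20
step 2: P0: load  L3  ⟶  SI  (L3)  txn=BusRd  M[L3]=20
step 3: P0: store L3 := 67  ⟶  MI  (L3)  txn=BusRdX  M[L3]=20
step 4: P0: load  L3  ⟶  MI  (L3)  txn=∅  M[L3]=20
step 5: P1: load  L3  ⟶  SS  (L3)  txn=BusRd+Flush  M[L3]=67
step 6: P1: load  L1  ⟶  IS  (L1)  txn=BusRd  M[L1]=30
step 7: P0: store L3 := 37  ⟶  MI  (L3)  txn=BusRdX  M[L3]=67
step 8: P1: store L0 := 58  ⟶  IM  (L0)  txn=BusRdX+Flush  M[L0]=30
step 9: P0: load  L3  ⟶  MI  (L3)  txn=∅  M[L3]=67
step 10: P0: store L3 := 32  ⟶  MI  (L3)  txn=∅  M[L3]=67
step 11: P1: load  L3  ⟶  SS  (L3)  txn=BusRd+Flush  M[L3]=32
step 12: P0: load  L3  ⟶  SS  (L3)  txn=∅  M[L3]=32
step 13: P0: load  L1  ⟶  SS  (L1)  txn=BusRd  M[L1]=30
step 14: P0: store L1 := 75  ⟶  MI  (L1)  txn=BusRdX  M[L1]=30
step 15: P1: load  L3  ⟶  SS  (L3)  txn=∅  M[L3]=32
step 16: P0: store L3 := 17  ⟶  MI  (L3)  txn=BusRdX  M[L3]=32
step 17: P0: store L1 := 7  ⟶  MI  (L1)  txn=∅  M[L1]=30
step 18: P0: store L3 := 19  ⟶  MI  (L3)  txn=∅  M[L3]=32
step 19: P1: store L2 := 71  ⟶  IM  (L2)  txn=BusRdX  M[L2]=50

state = M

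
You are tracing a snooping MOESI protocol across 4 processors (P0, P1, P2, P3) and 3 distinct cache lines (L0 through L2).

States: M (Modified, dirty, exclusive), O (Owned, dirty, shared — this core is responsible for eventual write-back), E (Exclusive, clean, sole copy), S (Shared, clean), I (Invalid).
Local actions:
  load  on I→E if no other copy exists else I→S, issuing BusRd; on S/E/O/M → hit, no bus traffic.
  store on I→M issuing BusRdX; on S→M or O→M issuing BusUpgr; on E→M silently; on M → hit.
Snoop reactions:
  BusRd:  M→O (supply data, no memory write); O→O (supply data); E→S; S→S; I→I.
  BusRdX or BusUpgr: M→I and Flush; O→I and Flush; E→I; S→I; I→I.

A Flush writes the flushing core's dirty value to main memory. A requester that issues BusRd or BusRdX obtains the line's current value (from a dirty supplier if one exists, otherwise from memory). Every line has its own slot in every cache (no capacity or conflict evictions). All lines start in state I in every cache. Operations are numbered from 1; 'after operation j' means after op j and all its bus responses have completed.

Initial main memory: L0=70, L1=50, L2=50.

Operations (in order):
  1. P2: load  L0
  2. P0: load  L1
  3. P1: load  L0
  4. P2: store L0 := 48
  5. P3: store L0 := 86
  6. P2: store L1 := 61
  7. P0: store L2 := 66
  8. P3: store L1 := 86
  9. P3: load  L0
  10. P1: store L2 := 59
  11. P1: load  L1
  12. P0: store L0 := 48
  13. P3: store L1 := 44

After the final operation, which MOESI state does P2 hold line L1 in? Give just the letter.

state = I

[1] P2: load  L0 | P0:I, P1:I, P2:E(70), P3:I | bus: BusRd
[2] P0: load  L1 | P0:E(50), P1:I, P2:I, P3:I | bus: BusRd
[3] P1: load  L0 | P0:I, P1:S(70), P2:S(70), P3:I | bus: BusRd
[4] P2: store L0 := 48 | P0:I, P1:I, P2:M(48), P3:I | bus: BusUpgr
[5] P3: store L0 := 86 | P0:I, P1:I, P2:I, P3:M(86) | bus: BusRdX,Flush
[6] P2: store L1 := 61 | P0:I, P1:I, P2:M(61), P3:I | bus: BusRdX
[7] P0: store L2 := 66 | P0:M(66), P1:I, P2:I, P3:I | bus: BusRdX
[8] P3: store L1 := 86 | P0:I, P1:I, P2:I, P3:M(86) | bus: BusRdX,Flush
[9] P3: load  L0 | P0:I, P1:I, P2:I, P3:M(86) | bus: none
[10] P1: store L2 := 59 | P0:I, P1:M(59), P2:I, P3:I | bus: BusRdX,Flush
[11] P1: load  L1 | P0:I, P1:S(86), P2:I, P3:O(86) | bus: BusRd
[12] P0: store L0 := 48 | P0:M(48), P1:I, P2:I, P3:I | bus: BusRdX,Flush
[13] P3: store L1 := 44 | P0:I, P1:I, P2:I, P3:M(44) | bus: BusUpgr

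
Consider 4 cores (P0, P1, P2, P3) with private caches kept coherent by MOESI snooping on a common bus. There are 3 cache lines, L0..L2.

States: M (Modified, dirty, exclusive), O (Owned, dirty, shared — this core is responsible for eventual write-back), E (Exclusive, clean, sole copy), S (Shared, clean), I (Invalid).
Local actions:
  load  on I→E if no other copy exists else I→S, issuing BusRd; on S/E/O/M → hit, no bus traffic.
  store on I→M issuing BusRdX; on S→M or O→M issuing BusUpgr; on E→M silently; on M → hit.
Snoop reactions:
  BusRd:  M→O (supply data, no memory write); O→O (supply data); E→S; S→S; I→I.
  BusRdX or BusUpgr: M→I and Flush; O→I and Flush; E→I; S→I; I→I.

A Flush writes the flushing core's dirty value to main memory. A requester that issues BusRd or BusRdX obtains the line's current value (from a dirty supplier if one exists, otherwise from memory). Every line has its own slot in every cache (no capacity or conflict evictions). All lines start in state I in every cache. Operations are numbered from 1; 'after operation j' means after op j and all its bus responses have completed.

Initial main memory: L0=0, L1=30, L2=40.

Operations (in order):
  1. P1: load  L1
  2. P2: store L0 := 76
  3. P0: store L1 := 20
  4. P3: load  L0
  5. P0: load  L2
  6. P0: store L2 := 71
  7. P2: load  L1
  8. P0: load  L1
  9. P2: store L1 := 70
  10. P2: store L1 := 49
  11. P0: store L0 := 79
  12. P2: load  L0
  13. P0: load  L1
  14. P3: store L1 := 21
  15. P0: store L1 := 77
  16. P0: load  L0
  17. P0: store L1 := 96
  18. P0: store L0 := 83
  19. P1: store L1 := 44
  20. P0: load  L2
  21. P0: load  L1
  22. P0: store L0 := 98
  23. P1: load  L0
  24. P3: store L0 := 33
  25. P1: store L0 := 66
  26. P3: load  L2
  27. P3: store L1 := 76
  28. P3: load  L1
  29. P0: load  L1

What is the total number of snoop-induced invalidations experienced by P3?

step 1: P1: load  L1  ⟶  IEII  (L1)  txn=BusRd  M[L1]=30
step 2: P2: store L0 := 76  ⟶  IIMI  (L0)  txn=BusRdX  M[L0]=0
step 3: P0: store L1 := 20  ⟶  MIII  (L1)  txn=BusRdX  M[L1]=30
step 4: P3: load  L0  ⟶  IIOS  (L0)  txn=BusRd  M[L0]=0
step 5: P0: load  L2  ⟶  EIII  (L2)  txn=BusRd  M[L2]=40
step 6: P0: store L2 := 71  ⟶  MIII  (L2)  txn=∅  M[L2]=40
step 7: P2: load  L1  ⟶  OISI  (L1)  txn=BusRd  M[L1]=30
step 8: P0: load  L1  ⟶  OISI  (L1)  txn=∅  M[L1]=30
step 9: P2: store L1 := 70  ⟶  IIMI  (L1)  txn=BusUpgr+Flush  M[L1]=20
step 10: P2: store L1 := 49  ⟶  IIMI  (L1)  txn=∅  M[L1]=20
step 11: P0: store L0 := 79  ⟶  MIII  (L0)  txn=BusRdX+Flush  M[L0]=76
step 12: P2: load  L0  ⟶  OISI  (L0)  txn=BusRd  M[L0]=76
step 13: P0: load  L1  ⟶  SIOI  (L1)  txn=BusRd  M[L1]=20
step 14: P3: store L1 := 21  ⟶  IIIM  (L1)  txn=BusRdX+Flush  M[L1]=49
step 15: P0: store L1 := 77  ⟶  MIII  (L1)  txn=BusRdX+Flush  M[L1]=21
step 16: P0: load  L0  ⟶  OISI  (L0)  txn=∅  M[L0]=76
step 17: P0: store L1 := 96  ⟶  MIII  (L1)  txn=∅  M[L1]=21
step 18: P0: store L0 := 83  ⟶  MIII  (L0)  txn=BusUpgr  M[L0]=76
step 19: P1: store L1 := 44  ⟶  IMII  (L1)  txn=BusRdX+Flush  M[L1]=96
step 20: P0: load  L2  ⟶  MIII  (L2)  txn=∅  M[L2]=40
step 21: P0: load  L1  ⟶  SOII  (L1)  txn=BusRd  M[L1]=96
step 22: P0: store L0 := 98  ⟶  MIII  (L0)  txn=∅  M[L0]=76
step 23: P1: load  L0  ⟶  OSII  (L0)  txn=BusRd  M[L0]=76
step 24: P3: store L0 := 33  ⟶  IIIM  (L0)  txn=BusRdX+Flush  M[L0]=98
step 25: P1: store L0 := 66  ⟶  IMII  (L0)  txn=BusRdX+Flush  M[L0]=33
step 26: P3: load  L2  ⟶  OIIS  (L2)  txn=BusRd  M[L2]=40
step 27: P3: store L1 := 76  ⟶  IIIM  (L1)  txn=BusRdX+Flush  M[L1]=44
step 28: P3: load  L1  ⟶  IIIM  (L1)  txn=∅  M[L1]=44
step 29: P0: load  L1  ⟶  SIIO  (L1)  txn=BusRd  M[L1]=44

invalidations = 3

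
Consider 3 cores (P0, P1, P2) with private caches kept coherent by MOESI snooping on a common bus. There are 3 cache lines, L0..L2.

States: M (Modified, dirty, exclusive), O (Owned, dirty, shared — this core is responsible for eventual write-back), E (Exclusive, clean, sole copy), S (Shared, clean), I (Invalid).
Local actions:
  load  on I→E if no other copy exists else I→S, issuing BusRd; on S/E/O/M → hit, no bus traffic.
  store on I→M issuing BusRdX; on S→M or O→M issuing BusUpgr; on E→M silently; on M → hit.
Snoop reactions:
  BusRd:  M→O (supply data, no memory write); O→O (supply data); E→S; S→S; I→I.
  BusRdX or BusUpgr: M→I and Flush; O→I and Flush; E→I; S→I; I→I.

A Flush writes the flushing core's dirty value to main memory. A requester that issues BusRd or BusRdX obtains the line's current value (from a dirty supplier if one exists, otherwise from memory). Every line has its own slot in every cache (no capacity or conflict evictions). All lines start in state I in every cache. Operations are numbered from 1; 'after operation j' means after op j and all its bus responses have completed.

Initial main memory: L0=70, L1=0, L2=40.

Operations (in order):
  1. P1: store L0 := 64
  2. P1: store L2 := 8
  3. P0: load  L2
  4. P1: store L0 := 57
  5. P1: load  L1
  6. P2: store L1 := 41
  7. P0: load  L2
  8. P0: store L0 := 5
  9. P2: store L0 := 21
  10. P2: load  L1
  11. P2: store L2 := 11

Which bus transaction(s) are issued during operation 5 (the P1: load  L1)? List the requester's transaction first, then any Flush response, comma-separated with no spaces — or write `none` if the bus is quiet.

bus = BusRd

step 1: P1: store L0 := 64  ⟶  IMI  (L0)  txn=BusRdX  M[L0]=70
step 2: P1: store L2 := 8  ⟶  IMI  (L2)  txn=BusRdX  M[L2]=40
step 3: P0: load  L2  ⟶  SOI  (L2)  txn=BusRd  M[L2]=40
step 4: P1: store L0 := 57  ⟶  IMI  (L0)  txn=∅  M[L0]=70
step 5: P1: load  L1  ⟶  IEI  (L1)  txn=BusRd  M[L1]=0
step 6: P2: store L1 := 41  ⟶  IIM  (L1)  txn=BusRdX  M[L1]=0
step 7: P0: load  L2  ⟶  SOI  (L2)  txn=∅  M[L2]=40
step 8: P0: store L0 := 5  ⟶  MII  (L0)  txn=BusRdX+Flush  M[L0]=57
step 9: P2: store L0 := 21  ⟶  IIM  (L0)  txn=BusRdX+Flush  M[L0]=5
step 10: P2: load  L1  ⟶  IIM  (L1)  txn=∅  M[L1]=0
step 11: P2: store L2 := 11  ⟶  IIM  (L2)  txn=BusRdX+Flush  M[L2]=8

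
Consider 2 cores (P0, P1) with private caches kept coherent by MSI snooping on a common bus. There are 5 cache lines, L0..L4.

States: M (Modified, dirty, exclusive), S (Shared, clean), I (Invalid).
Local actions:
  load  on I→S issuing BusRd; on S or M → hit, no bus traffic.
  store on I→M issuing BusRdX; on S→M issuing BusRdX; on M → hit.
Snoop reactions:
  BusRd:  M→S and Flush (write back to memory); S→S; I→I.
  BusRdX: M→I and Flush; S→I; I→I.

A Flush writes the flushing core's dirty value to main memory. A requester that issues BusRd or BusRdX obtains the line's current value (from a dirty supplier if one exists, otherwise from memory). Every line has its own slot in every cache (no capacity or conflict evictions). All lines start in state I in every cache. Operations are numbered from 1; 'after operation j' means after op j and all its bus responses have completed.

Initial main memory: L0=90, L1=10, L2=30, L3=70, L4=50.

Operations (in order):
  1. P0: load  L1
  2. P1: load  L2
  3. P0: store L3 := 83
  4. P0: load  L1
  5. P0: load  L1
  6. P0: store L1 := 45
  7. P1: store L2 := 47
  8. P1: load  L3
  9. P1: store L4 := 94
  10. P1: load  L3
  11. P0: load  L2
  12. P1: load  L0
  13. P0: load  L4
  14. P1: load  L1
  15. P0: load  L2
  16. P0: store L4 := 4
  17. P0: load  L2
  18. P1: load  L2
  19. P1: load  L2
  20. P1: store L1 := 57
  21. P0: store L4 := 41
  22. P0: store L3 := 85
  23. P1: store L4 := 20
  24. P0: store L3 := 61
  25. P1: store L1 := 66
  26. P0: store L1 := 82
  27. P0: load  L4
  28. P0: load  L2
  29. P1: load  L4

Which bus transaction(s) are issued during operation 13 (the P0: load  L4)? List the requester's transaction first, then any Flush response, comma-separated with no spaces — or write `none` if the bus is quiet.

bus = BusRd,Flush

[1] P0: load  L1 | P0:S(10), P1:I | bus: BusRd
[2] P1: load  L2 | P0:I, P1:S(30) | bus: BusRd
[3] P0: store L3 := 83 | P0:M(83), P1:I | bus: BusRdX
[4] P0: load  L1 | P0:S(10), P1:I | bus: none
[5] P0: load  L1 | P0:S(10), P1:I | bus: none
[6] P0: store L1 := 45 | P0:M(45), P1:I | bus: BusRdX
[7] P1: store L2 := 47 | P0:I, P1:M(47) | bus: BusRdX
[8] P1: load  L3 | P0:S(83), P1:S(83) | bus: BusRd,Flush
[9] P1: store L4 := 94 | P0:I, P1:M(94) | bus: BusRdX
[10] P1: load  L3 | P0:S(83), P1:S(83) | bus: none
[11] P0: load  L2 | P0:S(47), P1:S(47) | bus: BusRd,Flush
[12] P1: load  L0 | P0:I, P1:S(90) | bus: BusRd
[13] P0: load  L4 | P0:S(94), P1:S(94) | bus: BusRd,Flush
[14] P1: load  L1 | P0:S(45), P1:S(45) | bus: BusRd,Flush
[15] P0: load  L2 | P0:S(47), P1:S(47) | bus: none
[16] P0: store L4 := 4 | P0:M(4), P1:I | bus: BusRdX
[17] P0: load  L2 | P0:S(47), P1:S(47) | bus: none
[18] P1: load  L2 | P0:S(47), P1:S(47) | bus: none
[19] P1: load  L2 | P0:S(47), P1:S(47) | bus: none
[20] P1: store L1 := 57 | P0:I, P1:M(57) | bus: BusRdX
[21] P0: store L4 := 41 | P0:M(41), P1:I | bus: none
[22] P0: store L3 := 85 | P0:M(85), P1:I | bus: BusRdX
[23] P1: store L4 := 20 | P0:I, P1:M(20) | bus: BusRdX,Flush
[24] P0: store L3 := 61 | P0:M(61), P1:I | bus: none
[25] P1: store L1 := 66 | P0:I, P1:M(66) | bus: none
[26] P0: store L1 := 82 | P0:M(82), P1:I | bus: BusRdX,Flush
[27] P0: load  L4 | P0:S(20), P1:S(20) | bus: BusRd,Flush
[28] P0: load  L2 | P0:S(47), P1:S(47) | bus: none
[29] P1: load  L4 | P0:S(20), P1:S(20) | bus: none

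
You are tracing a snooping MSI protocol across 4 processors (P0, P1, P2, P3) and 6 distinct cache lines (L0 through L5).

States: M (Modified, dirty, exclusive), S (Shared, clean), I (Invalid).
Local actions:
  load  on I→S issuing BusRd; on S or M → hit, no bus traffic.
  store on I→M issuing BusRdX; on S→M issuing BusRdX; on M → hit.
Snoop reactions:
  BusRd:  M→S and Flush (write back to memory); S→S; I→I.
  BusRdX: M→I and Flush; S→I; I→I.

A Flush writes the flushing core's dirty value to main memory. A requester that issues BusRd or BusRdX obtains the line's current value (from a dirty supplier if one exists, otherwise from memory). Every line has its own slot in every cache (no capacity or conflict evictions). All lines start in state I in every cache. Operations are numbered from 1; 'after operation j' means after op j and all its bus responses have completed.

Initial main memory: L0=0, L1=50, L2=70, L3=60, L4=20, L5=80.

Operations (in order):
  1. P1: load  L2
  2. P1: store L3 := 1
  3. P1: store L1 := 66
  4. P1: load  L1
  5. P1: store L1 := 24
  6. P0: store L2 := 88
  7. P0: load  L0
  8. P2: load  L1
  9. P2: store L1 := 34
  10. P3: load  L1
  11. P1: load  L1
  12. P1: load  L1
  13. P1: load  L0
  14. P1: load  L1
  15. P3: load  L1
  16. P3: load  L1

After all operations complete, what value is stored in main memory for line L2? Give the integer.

1. P1: load  L2  bus=[BusRd]  L2: P0=I P1=S P2=I P3=I  mem[L2]=70
2. P1: store L3 := 1  bus=[BusRdX]  L3: P0=I P1=M P2=I P3=I  mem[L3]=60
3. P1: store L1 := 66  bus=[BusRdX]  L1: P0=I P1=M P2=I P3=I  mem[L1]=50
4. P1: load  L1  bus=[-]  L1: P0=I P1=M P2=I P3=I  mem[L1]=50
5. P1: store L1 := 24  bus=[-]  L1: P0=I P1=M P2=I P3=I  mem[L1]=50
6. P0: store L2 := 88  bus=[BusRdX]  L2: P0=M P1=I P2=I P3=I  mem[L2]=70
7. P0: load  L0  bus=[BusRd]  L0: P0=S P1=I P2=I P3=I  mem[L0]=0
8. P2: load  L1  bus=[BusRd,Flush]  L1: P0=I P1=S P2=S P3=I  mem[L1]=24
9. P2: store L1 := 34  bus=[BusRdX]  L1: P0=I P1=I P2=M P3=I  mem[L1]=24
10. P3: load  L1  bus=[BusRd,Flush]  L1: P0=I P1=I P2=S P3=S  mem[L1]=34
11. P1: load  L1  bus=[BusRd]  L1: P0=I P1=S P2=S P3=S  mem[L1]=34
12. P1: load  L1  bus=[-]  L1: P0=I P1=S P2=S P3=S  mem[L1]=34
13. P1: load  L0  bus=[BusRd]  L0: P0=S P1=S P2=I P3=I  mem[L0]=0
14. P1: load  L1  bus=[-]  L1: P0=I P1=S P2=S P3=S  mem[L1]=34
15. P3: load  L1  bus=[-]  L1: P0=I P1=S P2=S P3=S  mem[L1]=34
16. P3: load  L1  bus=[-]  L1: P0=I P1=S P2=S P3=S  mem[L1]=34

memory[L2] = 70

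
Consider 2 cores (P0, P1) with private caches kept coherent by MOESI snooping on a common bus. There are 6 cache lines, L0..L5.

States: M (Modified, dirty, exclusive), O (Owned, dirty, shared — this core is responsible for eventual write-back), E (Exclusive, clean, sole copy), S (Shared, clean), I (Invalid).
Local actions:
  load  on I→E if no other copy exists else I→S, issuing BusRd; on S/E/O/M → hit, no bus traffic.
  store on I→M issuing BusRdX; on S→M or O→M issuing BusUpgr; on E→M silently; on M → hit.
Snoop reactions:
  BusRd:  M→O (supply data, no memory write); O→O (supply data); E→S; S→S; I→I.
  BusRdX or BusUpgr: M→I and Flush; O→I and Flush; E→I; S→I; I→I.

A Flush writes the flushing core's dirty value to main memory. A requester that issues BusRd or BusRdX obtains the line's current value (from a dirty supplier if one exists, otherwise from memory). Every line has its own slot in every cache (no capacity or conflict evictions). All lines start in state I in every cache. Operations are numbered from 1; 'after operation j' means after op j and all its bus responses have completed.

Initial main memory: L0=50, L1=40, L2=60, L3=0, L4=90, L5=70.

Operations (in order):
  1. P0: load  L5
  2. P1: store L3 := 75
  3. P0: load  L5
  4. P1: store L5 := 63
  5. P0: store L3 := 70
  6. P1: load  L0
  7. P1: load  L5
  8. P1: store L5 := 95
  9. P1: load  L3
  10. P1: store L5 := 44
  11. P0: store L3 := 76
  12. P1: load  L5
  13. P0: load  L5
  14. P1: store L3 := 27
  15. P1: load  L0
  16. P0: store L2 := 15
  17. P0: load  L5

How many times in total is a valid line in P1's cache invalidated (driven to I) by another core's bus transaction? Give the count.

invalidations = 2

1. P0: load  L5  bus=[BusRd]  L5: P0=E P1=I  mem[L5]=70
2. P1: store L3 := 75  bus=[BusRdX]  L3: P0=I P1=M  mem[L3]=0
3. P0: load  L5  bus=[-]  L5: P0=E P1=I  mem[L5]=70
4. P1: store L5 := 63  bus=[BusRdX]  L5: P0=I P1=M  mem[L5]=70
5. P0: store L3 := 70  bus=[BusRdX,Flush]  L3: P0=M P1=I  mem[L3]=75
6. P1: load  L0  bus=[BusRd]  L0: P0=I P1=E  mem[L0]=50
7. P1: load  L5  bus=[-]  L5: P0=I P1=M  mem[L5]=70
8. P1: store L5 := 95  bus=[-]  L5: P0=I P1=M  mem[L5]=70
9. P1: load  L3  bus=[BusRd]  L3: P0=O P1=S  mem[L3]=75
10. P1: store L5 := 44  bus=[-]  L5: P0=I P1=M  mem[L5]=70
11. P0: store L3 := 76  bus=[BusUpgr]  L3: P0=M P1=I  mem[L3]=75
12. P1: load  L5  bus=[-]  L5: P0=I P1=M  mem[L5]=70
13. P0: load  L5  bus=[BusRd]  L5: P0=S P1=O  mem[L5]=70
14. P1: store L3 := 27  bus=[BusRdX,Flush]  L3: P0=I P1=M  mem[L3]=76
15. P1: load  L0  bus=[-]  L0: P0=I P1=E  mem[L0]=50
16. P0: store L2 := 15  bus=[BusRdX]  L2: P0=M P1=I  mem[L2]=60
17. P0: load  L5  bus=[-]  L5: P0=S P1=O  mem[L5]=70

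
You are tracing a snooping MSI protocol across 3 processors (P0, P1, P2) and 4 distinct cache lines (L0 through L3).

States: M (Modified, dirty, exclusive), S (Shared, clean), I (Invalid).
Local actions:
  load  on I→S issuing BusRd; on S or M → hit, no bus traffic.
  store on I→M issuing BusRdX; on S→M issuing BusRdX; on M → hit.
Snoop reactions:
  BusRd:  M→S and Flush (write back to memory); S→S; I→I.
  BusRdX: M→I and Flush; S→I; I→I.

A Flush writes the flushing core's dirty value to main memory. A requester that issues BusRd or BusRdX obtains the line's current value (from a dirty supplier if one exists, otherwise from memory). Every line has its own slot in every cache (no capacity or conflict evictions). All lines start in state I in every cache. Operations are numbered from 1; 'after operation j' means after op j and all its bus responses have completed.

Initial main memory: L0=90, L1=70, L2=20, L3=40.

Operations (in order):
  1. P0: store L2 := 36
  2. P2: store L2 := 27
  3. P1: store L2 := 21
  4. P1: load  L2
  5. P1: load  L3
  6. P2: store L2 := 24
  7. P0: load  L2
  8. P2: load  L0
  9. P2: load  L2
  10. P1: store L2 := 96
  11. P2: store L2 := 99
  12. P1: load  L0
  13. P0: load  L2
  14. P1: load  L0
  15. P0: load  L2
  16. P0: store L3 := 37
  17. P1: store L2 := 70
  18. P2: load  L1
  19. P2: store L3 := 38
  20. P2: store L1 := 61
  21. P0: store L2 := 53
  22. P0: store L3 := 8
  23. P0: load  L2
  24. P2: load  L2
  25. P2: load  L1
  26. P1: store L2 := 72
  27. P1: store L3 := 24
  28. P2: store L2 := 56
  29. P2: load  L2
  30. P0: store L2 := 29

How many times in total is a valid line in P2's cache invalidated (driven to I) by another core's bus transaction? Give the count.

invalidations = 6

  op1 P0: store L2 := 36 → M/I/I on L2; bus BusRdX; mem=20
  op2 P2: store L2 := 27 → I/I/M on L2; bus BusRdX Flush; mem=36
  op3 P1: store L2 := 21 → I/M/I on L2; bus BusRdX Flush; mem=27
  op4 P1: load  L2 → I/M/I on L2; bus (none); mem=27
  op5 P1: load  L3 → I/S/I on L3; bus BusRd; mem=40
  op6 P2: store L2 := 24 → I/I/M on L2; bus BusRdX Flush; mem=21
  op7 P0: load  L2 → S/I/S on L2; bus BusRd Flush; mem=24
  op8 P2: load  L0 → I/I/S on L0; bus BusRd; mem=90
  op9 P2: load  L2 → S/I/S on L2; bus (none); mem=24
  op10 P1: store L2 := 96 → I/M/I on L2; bus BusRdX; mem=24
  op11 P2: store L2 := 99 → I/I/M on L2; bus BusRdX Flush; mem=96
  op12 P1: load  L0 → I/S/S on L0; bus BusRd; mem=90
  op13 P0: load  L2 → S/I/S on L2; bus BusRd Flush; mem=99
  op14 P1: load  L0 → I/S/S on L0; bus (none); mem=90
  op15 P0: load  L2 → S/I/S on L2; bus (none); mem=99
  op16 P0: store L3 := 37 → M/I/I on L3; bus BusRdX; mem=40
  op17 P1: store L2 := 70 → I/M/I on L2; bus BusRdX; mem=99
  op18 P2: load  L1 → I/I/S on L1; bus BusRd; mem=70
  op19 P2: store L3 := 38 → I/I/M on L3; bus BusRdX Flush; mem=37
  op20 P2: store L1 := 61 → I/I/M on L1; bus BusRdX; mem=70
  op21 P0: store L2 := 53 → M/I/I on L2; bus BusRdX Flush; mem=70
  op22 P0: store L3 := 8 → M/I/I on L3; bus BusRdX Flush; mem=38
  op23 P0: load  L2 → M/I/I on L2; bus (none); mem=70
  op24 P2: load  L2 → S/I/S on L2; bus BusRd Flush; mem=53
  op25 P2: load  L1 → I/I/M on L1; bus (none); mem=70
  op26 P1: store L2 := 72 → I/M/I on L2; bus BusRdX; mem=53
  op27 P1: store L3 := 24 → I/M/I on L3; bus BusRdX Flush; mem=8
  op28 P2: store L2 := 56 → I/I/M on L2; bus BusRdX Flush; mem=72
  op29 P2: load  L2 → I/I/M on L2; bus (none); mem=72
  op30 P0: store L2 := 29 → M/I/I on L2; bus BusRdX Flush; mem=56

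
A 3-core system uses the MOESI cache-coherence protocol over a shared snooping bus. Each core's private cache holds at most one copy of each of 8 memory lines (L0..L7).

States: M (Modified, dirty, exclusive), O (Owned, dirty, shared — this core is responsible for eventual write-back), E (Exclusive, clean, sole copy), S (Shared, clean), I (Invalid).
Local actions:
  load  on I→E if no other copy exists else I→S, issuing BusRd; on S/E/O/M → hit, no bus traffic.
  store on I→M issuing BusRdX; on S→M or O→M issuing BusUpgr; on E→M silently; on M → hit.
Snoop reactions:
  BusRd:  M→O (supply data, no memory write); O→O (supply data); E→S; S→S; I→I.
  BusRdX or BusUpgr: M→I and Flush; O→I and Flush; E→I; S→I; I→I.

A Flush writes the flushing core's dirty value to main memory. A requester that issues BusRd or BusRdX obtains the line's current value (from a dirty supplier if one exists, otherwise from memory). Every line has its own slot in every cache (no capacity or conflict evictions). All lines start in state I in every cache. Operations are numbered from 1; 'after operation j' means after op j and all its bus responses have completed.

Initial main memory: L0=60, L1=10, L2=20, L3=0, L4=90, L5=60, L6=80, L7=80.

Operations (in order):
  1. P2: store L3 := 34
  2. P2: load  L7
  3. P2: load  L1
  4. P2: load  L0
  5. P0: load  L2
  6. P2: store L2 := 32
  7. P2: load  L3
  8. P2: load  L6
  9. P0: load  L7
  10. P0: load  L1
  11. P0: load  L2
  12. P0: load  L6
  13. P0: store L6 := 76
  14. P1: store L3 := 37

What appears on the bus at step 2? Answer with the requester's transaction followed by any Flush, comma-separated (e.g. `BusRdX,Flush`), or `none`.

  op1 P2: store L3 := 34 → I/I/M on L3; bus BusRdX; mem=0
  op2 P2: load  L7 → I/I/E on L7; bus BusRd; mem=80
  op3 P2: load  L1 → I/I/E on L1; bus BusRd; mem=10
  op4 P2: load  L0 → I/I/E on L0; bus BusRd; mem=60
  op5 P0: load  L2 → E/I/I on L2; bus BusRd; mem=20
  op6 P2: store L2 := 32 → I/I/M on L2; bus BusRdX; mem=20
  op7 P2: load  L3 → I/I/M on L3; bus (none); mem=0
  op8 P2: load  L6 → I/I/E on L6; bus BusRd; mem=80
  op9 P0: load  L7 → S/I/S on L7; bus BusRd; mem=80
  op10 P0: load  L1 → S/I/S on L1; bus BusRd; mem=10
  op11 P0: load  L2 → S/I/O on L2; bus BusRd; mem=20
  op12 P0: load  L6 → S/I/S on L6; bus BusRd; mem=80
  op13 P0: store L6 := 76 → M/I/I on L6; bus BusUpgr; mem=80
  op14 P1: store L3 := 37 → I/M/I on L3; bus BusRdX Flush; mem=34

bus = BusRd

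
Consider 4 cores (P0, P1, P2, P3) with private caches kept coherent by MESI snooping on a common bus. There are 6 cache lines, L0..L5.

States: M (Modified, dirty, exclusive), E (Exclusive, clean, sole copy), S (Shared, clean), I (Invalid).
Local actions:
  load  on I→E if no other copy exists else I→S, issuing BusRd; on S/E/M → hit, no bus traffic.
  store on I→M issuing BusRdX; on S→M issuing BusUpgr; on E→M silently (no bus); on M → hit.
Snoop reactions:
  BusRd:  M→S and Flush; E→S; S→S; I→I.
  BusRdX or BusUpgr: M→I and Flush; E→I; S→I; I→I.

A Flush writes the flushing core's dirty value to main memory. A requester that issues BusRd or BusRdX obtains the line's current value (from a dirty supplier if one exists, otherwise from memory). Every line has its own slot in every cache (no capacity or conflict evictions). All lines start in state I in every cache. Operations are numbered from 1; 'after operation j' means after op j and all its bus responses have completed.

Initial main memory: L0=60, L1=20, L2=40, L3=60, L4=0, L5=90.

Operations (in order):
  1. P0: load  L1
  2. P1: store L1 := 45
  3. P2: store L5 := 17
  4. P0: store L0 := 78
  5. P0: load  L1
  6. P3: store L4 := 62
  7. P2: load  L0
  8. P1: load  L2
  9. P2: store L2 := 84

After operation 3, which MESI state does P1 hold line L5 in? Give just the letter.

1. P0: load  L1  bus=[BusRd]  L1: P0=E P1=I P2=I P3=I  mem[L1]=20
2. P1: store L1 := 45  bus=[BusRdX]  L1: P0=I P1=M P2=I P3=I  mem[L1]=20
3. P2: store L5 := 17  bus=[BusRdX]  L5: P0=I P1=I P2=M P3=I  mem[L5]=90
4. P0: store L0 := 78  bus=[BusRdX]  L0: P0=M P1=I P2=I P3=I  mem[L0]=60
5. P0: load  L1  bus=[BusRd,Flush]  L1: P0=S P1=S P2=I P3=I  mem[L1]=45
6. P3: store L4 := 62  bus=[BusRdX]  L4: P0=I P1=I P2=I P3=M  mem[L4]=0
7. P2: load  L0  bus=[BusRd,Flush]  L0: P0=S P1=I P2=S P3=I  mem[L0]=78
8. P1: load  L2  bus=[BusRd]  L2: P0=I P1=E P2=I P3=I  mem[L2]=40
9. P2: store L2 := 84  bus=[BusRdX]  L2: P0=I P1=I P2=M P3=I  mem[L2]=40

state = I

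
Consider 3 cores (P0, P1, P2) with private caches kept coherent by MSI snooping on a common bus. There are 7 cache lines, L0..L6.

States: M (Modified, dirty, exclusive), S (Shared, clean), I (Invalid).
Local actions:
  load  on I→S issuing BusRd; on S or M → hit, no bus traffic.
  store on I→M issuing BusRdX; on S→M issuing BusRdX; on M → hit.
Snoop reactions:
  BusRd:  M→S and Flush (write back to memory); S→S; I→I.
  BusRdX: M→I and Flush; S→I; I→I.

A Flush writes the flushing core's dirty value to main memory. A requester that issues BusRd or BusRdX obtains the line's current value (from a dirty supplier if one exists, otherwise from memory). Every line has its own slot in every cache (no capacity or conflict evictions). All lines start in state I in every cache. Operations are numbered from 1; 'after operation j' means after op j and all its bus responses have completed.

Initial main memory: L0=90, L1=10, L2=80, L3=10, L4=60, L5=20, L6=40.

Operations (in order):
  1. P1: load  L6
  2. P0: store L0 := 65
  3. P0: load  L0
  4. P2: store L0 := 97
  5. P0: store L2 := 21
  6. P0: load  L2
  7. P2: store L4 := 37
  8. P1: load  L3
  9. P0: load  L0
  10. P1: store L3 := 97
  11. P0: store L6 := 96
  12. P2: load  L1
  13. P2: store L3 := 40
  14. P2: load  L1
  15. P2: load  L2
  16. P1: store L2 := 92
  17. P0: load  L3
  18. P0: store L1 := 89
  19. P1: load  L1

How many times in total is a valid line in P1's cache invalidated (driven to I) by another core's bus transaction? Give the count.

invalidations = 2

step 1: P1: load  L6  ⟶  ISI  (L6)  txn=BusRd  M[L6]=40
step 2: P0: store L0 := 65  ⟶  MII  (L0)  txn=BusRdX  M[L0]=90
step 3: P0: load  L0  ⟶  MII  (L0)  txn=∅  M[L0]=90
step 4: P2: store L0 := 97  ⟶  IIM  (L0)  txn=BusRdX+Flush  M[L0]=65
step 5: P0: store L2 := 21  ⟶  MII  (L2)  txn=BusRdX  M[L2]=80
step 6: P0: load  L2  ⟶  MII  (L2)  txn=∅  M[L2]=80
step 7: P2: store L4 := 37  ⟶  IIM  (L4)  txn=BusRdX  M[L4]=60
step 8: P1: load  L3  ⟶  ISI  (L3)  txn=BusRd  M[L3]=10
step 9: P0: load  L0  ⟶  SIS  (L0)  txn=BusRd+Flush  M[L0]=97
step 10: P1: store L3 := 97  ⟶  IMI  (L3)  txn=BusRdX  M[L3]=10
step 11: P0: store L6 := 96  ⟶  MII  (L6)  txn=BusRdX  M[L6]=40
step 12: P2: load  L1  ⟶  IIS  (L1)  txn=BusRd  M[L1]=10
step 13: P2: store L3 := 40  ⟶  IIM  (L3)  txn=BusRdX+Flush  M[L3]=97
step 14: P2: load  L1  ⟶  IIS  (L1)  txn=∅  M[L1]=10
step 15: P2: load  L2  ⟶  SIS  (L2)  txn=BusRd+Flush  M[L2]=21
step 16: P1: store L2 := 92  ⟶  IMI  (L2)  txn=BusRdX  M[L2]=21
step 17: P0: load  L3  ⟶  SIS  (L3)  txn=BusRd+Flush  M[L3]=40
step 18: P0: store L1 := 89  ⟶  MII  (L1)  txn=BusRdX  M[L1]=10
step 19: P1: load  L1  ⟶  SSI  (L1)  txn=BusRd+Flush  M[L1]=89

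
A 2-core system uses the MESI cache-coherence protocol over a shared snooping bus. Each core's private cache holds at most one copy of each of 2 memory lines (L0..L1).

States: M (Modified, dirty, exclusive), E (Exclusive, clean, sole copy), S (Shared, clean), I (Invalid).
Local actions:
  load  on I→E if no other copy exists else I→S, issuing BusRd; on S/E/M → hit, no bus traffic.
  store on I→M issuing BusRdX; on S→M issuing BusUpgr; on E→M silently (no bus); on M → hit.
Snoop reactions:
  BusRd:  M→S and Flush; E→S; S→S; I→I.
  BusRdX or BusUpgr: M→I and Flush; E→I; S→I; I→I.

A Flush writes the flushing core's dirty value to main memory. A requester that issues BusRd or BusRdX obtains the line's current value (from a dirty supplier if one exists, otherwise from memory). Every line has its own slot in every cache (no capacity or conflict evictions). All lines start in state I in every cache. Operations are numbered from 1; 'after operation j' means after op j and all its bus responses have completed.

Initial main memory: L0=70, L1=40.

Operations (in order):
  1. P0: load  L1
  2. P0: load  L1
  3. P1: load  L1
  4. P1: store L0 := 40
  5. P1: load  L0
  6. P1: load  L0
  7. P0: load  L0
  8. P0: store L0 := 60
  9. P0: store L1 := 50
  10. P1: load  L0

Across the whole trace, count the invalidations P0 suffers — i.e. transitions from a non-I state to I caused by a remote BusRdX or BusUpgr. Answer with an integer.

[1] P0: load  L1 | P0:E(40), P1:I | bus: BusRd
[2] P0: load  L1 | P0:E(40), P1:I | bus: none
[3] P1: load  L1 | P0:S(40), P1:S(40) | bus: BusRd
[4] P1: store L0 := 40 | P0:I, P1:M(40) | bus: BusRdX
[5] P1: load  L0 | P0:I, P1:M(40) | bus: none
[6] P1: load  L0 | P0:I, P1:M(40) | bus: none
[7] P0: load  L0 | P0:S(40), P1:S(40) | bus: BusRd,Flush
[8] P0: store L0 := 60 | P0:M(60), P1:I | bus: BusUpgr
[9] P0: store L1 := 50 | P0:M(50), P1:I | bus: BusUpgr
[10] P1: load  L0 | P0:S(60), P1:S(60) | bus: BusRd,Flush

invalidations = 0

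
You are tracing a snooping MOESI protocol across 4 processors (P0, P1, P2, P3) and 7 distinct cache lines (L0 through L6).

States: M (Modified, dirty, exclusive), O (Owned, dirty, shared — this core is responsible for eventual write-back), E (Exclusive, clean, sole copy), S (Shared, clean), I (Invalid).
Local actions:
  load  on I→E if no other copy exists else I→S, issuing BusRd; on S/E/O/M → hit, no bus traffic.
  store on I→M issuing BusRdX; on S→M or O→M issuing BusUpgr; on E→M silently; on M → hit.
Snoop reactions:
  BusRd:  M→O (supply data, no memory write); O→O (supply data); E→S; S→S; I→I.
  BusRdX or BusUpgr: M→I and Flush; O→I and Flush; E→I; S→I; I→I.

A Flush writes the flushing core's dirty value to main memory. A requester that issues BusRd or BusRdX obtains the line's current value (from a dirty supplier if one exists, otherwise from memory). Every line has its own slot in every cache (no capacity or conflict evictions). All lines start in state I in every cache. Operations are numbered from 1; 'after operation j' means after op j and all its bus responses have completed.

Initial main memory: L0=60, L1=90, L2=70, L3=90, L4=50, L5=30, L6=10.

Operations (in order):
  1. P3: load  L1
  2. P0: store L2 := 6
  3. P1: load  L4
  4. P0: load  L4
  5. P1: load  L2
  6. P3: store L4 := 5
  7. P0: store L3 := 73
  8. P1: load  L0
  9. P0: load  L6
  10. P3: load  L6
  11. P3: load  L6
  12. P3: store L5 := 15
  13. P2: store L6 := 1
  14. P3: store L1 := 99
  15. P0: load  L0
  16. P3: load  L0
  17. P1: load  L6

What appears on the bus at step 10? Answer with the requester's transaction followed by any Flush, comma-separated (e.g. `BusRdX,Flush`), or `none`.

[1] P3: load  L1 | P0:I, P1:I, P2:I, P3:E(90) | bus: BusRd
[2] P0: store L2 := 6 | P0:M(6), P1:I, P2:I, P3:I | bus: BusRdX
[3] P1: load  L4 | P0:I, P1:E(50), P2:I, P3:I | bus: BusRd
[4] P0: load  L4 | P0:S(50), P1:S(50), P2:I, P3:I | bus: BusRd
[5] P1: load  L2 | P0:O(6), P1:S(6), P2:I, P3:I | bus: BusRd
[6] P3: store L4 := 5 | P0:I, P1:I, P2:I, P3:M(5) | bus: BusRdX
[7] P0: store L3 := 73 | P0:M(73), P1:I, P2:I, P3:I | bus: BusRdX
[8] P1: load  L0 | P0:I, P1:E(60), P2:I, P3:I | bus: BusRd
[9] P0: load  L6 | P0:E(10), P1:I, P2:I, P3:I | bus: BusRd
[10] P3: load  L6 | P0:S(10), P1:I, P2:I, P3:S(10) | bus: BusRd
[11] P3: load  L6 | P0:S(10), P1:I, P2:I, P3:S(10) | bus: none
[12] P3: store L5 := 15 | P0:I, P1:I, P2:I, P3:M(15) | bus: BusRdX
[13] P2: store L6 := 1 | P0:I, P1:I, P2:M(1), P3:I | bus: BusRdX
[14] P3: store L1 := 99 | P0:I, P1:I, P2:I, P3:M(99) | bus: none
[15] P0: load  L0 | P0:S(60), P1:S(60), P2:I, P3:I | bus: BusRd
[16] P3: load  L0 | P0:S(60), P1:S(60), P2:I, P3:S(60) | bus: BusRd
[17] P1: load  L6 | P0:I, P1:S(1), P2:O(1), P3:I | bus: BusRd

bus = BusRd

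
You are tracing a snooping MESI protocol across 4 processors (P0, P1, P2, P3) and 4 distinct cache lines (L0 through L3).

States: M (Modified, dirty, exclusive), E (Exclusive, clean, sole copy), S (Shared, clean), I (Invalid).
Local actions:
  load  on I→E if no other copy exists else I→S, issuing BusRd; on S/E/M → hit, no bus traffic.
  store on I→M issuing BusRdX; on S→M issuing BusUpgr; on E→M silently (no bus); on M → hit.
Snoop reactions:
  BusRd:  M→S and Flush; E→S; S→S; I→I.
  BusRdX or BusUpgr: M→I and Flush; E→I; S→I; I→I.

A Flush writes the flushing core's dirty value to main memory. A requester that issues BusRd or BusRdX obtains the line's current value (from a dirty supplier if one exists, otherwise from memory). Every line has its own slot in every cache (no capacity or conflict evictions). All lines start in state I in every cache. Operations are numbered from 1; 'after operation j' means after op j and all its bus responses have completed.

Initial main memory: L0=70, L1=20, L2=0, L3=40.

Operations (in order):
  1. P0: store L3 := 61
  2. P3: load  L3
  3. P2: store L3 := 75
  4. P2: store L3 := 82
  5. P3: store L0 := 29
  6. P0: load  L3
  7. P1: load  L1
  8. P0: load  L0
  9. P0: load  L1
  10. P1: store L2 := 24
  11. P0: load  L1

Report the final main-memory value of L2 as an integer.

memory[L2] = 0

1. P0: store L3 := 61  bus=[BusRdX]  L3: P0=M P1=I P2=I P3=I  mem[L3]=40
2. P3: load  L3  bus=[BusRd,Flush]  L3: P0=S P1=I P2=I P3=S  mem[L3]=61
3. P2: store L3 := 75  bus=[BusRdX]  L3: P0=I P1=I P2=M P3=I  mem[L3]=61
4. P2: store L3 := 82  bus=[-]  L3: P0=I P1=I P2=M P3=I  mem[L3]=61
5. P3: store L0 := 29  bus=[BusRdX]  L0: P0=I P1=I P2=I P3=M  mem[L0]=70
6. P0: load  L3  bus=[BusRd,Flush]  L3: P0=S P1=I P2=S P3=I  mem[L3]=82
7. P1: load  L1  bus=[BusRd]  L1: P0=I P1=E P2=I P3=I  mem[L1]=20
8. P0: load  L0  bus=[BusRd,Flush]  L0: P0=S P1=I P2=I P3=S  mem[L0]=29
9. P0: load  L1  bus=[BusRd]  L1: P0=S P1=S P2=I P3=I  mem[L1]=20
10. P1: store L2 := 24  bus=[BusRdX]  L2: P0=I P1=M P2=I P3=I  mem[L2]=0
11. P0: load  L1  bus=[-]  L1: P0=S P1=S P2=I P3=I  mem[L1]=20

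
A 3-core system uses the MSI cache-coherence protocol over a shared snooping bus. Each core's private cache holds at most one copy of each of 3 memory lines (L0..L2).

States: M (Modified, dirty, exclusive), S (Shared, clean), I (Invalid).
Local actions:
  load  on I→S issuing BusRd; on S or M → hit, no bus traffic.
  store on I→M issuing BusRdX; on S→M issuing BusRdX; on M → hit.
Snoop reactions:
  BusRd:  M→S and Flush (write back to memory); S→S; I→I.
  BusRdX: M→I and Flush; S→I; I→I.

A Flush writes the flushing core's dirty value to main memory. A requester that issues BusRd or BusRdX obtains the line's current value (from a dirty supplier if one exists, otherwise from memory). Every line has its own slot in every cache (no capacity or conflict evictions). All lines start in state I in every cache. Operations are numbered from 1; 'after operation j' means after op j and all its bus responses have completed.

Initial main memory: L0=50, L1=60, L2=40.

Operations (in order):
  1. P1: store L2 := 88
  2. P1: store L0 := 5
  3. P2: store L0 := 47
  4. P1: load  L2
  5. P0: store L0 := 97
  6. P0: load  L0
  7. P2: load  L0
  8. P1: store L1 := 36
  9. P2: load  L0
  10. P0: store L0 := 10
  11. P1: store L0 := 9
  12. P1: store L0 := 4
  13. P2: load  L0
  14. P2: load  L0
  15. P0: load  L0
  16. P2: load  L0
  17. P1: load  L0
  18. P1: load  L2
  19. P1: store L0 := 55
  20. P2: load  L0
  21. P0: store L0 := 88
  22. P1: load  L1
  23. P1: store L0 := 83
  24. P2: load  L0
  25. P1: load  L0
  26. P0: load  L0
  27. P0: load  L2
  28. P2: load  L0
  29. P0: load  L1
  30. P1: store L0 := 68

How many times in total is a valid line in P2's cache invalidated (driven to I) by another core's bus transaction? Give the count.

  op1 P1: store L2 := 88 → I/M/I on L2; bus BusRdX; mem=40
  op2 P1: store L0 := 5 → I/M/I on L0; bus BusRdX; mem=50
  op3 P2: store L0 := 47 → I/I/M on L0; bus BusRdX Flush; mem=5
  op4 P1: load  L2 → I/M/I on L2; bus (none); mem=40
  op5 P0: store L0 := 97 → M/I/I on L0; bus BusRdX Flush; mem=47
  op6 P0: load  L0 → M/I/I on L0; bus (none); mem=47
  op7 P2: load  L0 → S/I/S on L0; bus BusRd Flush; mem=97
  op8 P1: store L1 := 36 → I/M/I on L1; bus BusRdX; mem=60
  op9 P2: load  L0 → S/I/S on L0; bus (none); mem=97
  op10 P0: store L0 := 10 → M/I/I on L0; bus BusRdX; mem=97
  op11 P1: store L0 := 9 → I/M/I on L0; bus BusRdX Flush; mem=10
  op12 P1: store L0 := 4 → I/M/I on L0; bus (none); mem=10
  op13 P2: load  L0 → I/S/S on L0; bus BusRd Flush; mem=4
  op14 P2: load  L0 → I/S/S on L0; bus (none); mem=4
  op15 P0: load  L0 → S/S/S on L0; bus BusRd; mem=4
  op16 P2: load  L0 → S/S/S on L0; bus (none); mem=4
  op17 P1: load  L0 → S/S/S on L0; bus (none); mem=4
  op18 P1: load  L2 → I/M/I on L2; bus (none); mem=40
  op19 P1: store L0 := 55 → I/M/I on L0; bus BusRdX; mem=4
  op20 P2: load  L0 → I/S/S on L0; bus BusRd Flush; mem=55
  op21 P0: store L0 := 88 → M/I/I on L0; bus BusRdX; mem=55
  op22 P1: load  L1 → I/M/I on L1; bus (none); mem=60
  op23 P1: store L0 := 83 → I/M/I on L0; bus BusRdX Flush; mem=88
  op24 P2: load  L0 → I/S/S on L0; bus BusRd Flush; mem=83
  op25 P1: load  L0 → I/S/S on L0; bus (none); mem=83
  op26 P0: load  L0 → S/S/S on L0; bus BusRd; mem=83
  op27 P0: load  L2 → S/S/I on L2; bus BusRd Flush; mem=88
  op28 P2: load  L0 → S/S/S on L0; bus (none); mem=83
  op29 P0: load  L1 → S/S/I on L1; bus BusRd Flush; mem=36
  op30 P1: store L0 := 68 → I/M/I on L0; bus BusRdX; mem=83

invalidations = 5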